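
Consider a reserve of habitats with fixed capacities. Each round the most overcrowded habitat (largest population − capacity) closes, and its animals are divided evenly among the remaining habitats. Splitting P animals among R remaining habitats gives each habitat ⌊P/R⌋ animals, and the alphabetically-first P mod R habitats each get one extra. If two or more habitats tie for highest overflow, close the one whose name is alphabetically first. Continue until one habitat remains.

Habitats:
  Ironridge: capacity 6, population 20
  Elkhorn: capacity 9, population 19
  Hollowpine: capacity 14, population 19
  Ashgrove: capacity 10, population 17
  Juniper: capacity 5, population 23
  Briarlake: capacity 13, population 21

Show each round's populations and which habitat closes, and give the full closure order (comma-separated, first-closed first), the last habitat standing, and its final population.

Round 1: Ashgrove=17 Briarlake=21 Elkhorn=19 Hollowpine=19 Ironridge=20 Juniper=23 → close Juniper (overflow 18)
  23÷5 = 4 each, +1 to first 3
Round 2: Ashgrove=22 Briarlake=26 Elkhorn=24 Hollowpine=23 Ironridge=24 → close Ironridge (overflow 18)
  24÷4 = 6 each, +1 to first 0
Round 3: Ashgrove=28 Briarlake=32 Elkhorn=30 Hollowpine=29 → close Elkhorn (overflow 21)
  30÷3 = 10 each, +1 to first 0
Round 4: Ashgrove=38 Briarlake=42 Hollowpine=39 → close Briarlake (overflow 29)
  42÷2 = 21 each, +1 to first 0
Round 5: Ashgrove=59 Hollowpine=60 → close Ashgrove (overflow 49)
  59÷1 = 59 each, +1 to first 0

Closure order: Juniper, Ironridge, Elkhorn, Briarlake, Ashgrove
Last habitat: Hollowpine with 119 animals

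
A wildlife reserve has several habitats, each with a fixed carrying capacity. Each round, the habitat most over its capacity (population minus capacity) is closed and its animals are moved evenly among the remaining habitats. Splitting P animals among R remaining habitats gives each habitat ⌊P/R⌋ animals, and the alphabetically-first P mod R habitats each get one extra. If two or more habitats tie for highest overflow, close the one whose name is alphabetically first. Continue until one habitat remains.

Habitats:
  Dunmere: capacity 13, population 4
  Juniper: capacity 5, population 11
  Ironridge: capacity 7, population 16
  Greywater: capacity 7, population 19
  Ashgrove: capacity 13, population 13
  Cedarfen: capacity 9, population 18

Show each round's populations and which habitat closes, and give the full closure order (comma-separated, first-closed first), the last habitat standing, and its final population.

Closure order: Greywater, Cedarfen, Ironridge, Juniper, Ashgrove
Last habitat: Dunmere with 81 animals

Round 1: Ashgrove=13 Cedarfen=18 Dunmere=4 Greywater=19 Ironridge=16 Juniper=11 → close Greywater (overflow 12)
  19÷5 = 3 each, +1 to first 4
Round 2: Ashgrove=17 Cedarfen=22 Dunmere=8 Ironridge=20 Juniper=14 → close Cedarfen (overflow 13)
  22÷4 = 5 each, +1 to first 2
Round 3: Ashgrove=23 Dunmere=14 Ironridge=25 Juniper=19 → close Ironridge (overflow 18)
  25÷3 = 8 each, +1 to first 1
Round 4: Ashgrove=32 Dunmere=22 Juniper=27 → close Juniper (overflow 22)
  27÷2 = 13 each, +1 to first 1
Round 5: Ashgrove=46 Dunmere=35 → close Ashgrove (overflow 33)
  46÷1 = 46 each, +1 to first 0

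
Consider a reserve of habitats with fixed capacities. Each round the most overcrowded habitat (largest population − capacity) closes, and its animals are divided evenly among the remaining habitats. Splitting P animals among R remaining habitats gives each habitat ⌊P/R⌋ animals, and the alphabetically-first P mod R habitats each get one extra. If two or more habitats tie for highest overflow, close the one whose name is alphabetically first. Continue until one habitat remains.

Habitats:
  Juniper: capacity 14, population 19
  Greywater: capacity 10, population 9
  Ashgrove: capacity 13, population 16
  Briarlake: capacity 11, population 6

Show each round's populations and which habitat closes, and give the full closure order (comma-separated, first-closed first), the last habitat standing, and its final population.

Closure order: Juniper, Ashgrove, Greywater
Last habitat: Briarlake with 50 animals

Round 1: Ashgrove=16 Briarlake=6 Greywater=9 Juniper=19 → close Juniper (overflow 5)
  19÷3 = 6 each, +1 to first 1
Round 2: Ashgrove=23 Briarlake=12 Greywater=15 → close Ashgrove (overflow 10)
  23÷2 = 11 each, +1 to first 1
Round 3: Briarlake=24 Greywater=26 → close Greywater (overflow 16)
  26÷1 = 26 each, +1 to first 0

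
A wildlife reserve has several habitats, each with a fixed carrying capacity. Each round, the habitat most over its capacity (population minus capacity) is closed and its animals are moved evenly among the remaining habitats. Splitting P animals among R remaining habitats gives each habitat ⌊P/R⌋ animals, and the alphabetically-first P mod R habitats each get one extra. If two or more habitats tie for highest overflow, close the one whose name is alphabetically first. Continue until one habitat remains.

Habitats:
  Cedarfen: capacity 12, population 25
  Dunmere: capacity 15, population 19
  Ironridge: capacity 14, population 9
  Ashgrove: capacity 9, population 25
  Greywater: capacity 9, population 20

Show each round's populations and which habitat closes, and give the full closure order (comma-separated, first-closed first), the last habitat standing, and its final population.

Closure order: Ashgrove, Cedarfen, Greywater, Dunmere
Last habitat: Ironridge with 98 animals

Round 1: Ashgrove=25 Cedarfen=25 Dunmere=19 Greywater=20 Ironridge=9 → close Ashgrove (overflow 16)
  25÷4 = 6 each, +1 to first 1
Round 2: Cedarfen=32 Dunmere=25 Greywater=26 Ironridge=15 → close Cedarfen (overflow 20)
  32÷3 = 10 each, +1 to first 2
Round 3: Dunmere=36 Greywater=37 Ironridge=25 → close Greywater (overflow 28)
  37÷2 = 18 each, +1 to first 1
Round 4: Dunmere=55 Ironridge=43 → close Dunmere (overflow 40)
  55÷1 = 55 each, +1 to first 0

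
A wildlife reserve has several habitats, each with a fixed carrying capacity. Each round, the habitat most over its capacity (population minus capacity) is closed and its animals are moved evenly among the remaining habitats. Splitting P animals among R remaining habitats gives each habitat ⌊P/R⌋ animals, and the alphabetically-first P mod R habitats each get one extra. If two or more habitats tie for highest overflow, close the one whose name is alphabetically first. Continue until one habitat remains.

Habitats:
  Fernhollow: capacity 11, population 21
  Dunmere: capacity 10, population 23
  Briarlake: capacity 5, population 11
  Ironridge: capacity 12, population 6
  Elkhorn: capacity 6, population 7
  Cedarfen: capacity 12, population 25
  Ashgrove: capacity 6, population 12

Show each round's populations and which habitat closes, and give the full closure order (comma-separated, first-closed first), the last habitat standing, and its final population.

Round 1: Ashgrove=12 Briarlake=11 Cedarfen=25 Dunmere=23 Elkhorn=7 Fernhollow=21 Ironridge=6 → close Cedarfen (overflow 13)
  25÷6 = 4 each, +1 to first 1
Round 2: Ashgrove=17 Briarlake=15 Dunmere=27 Elkhorn=11 Fernhollow=25 Ironridge=10 → close Dunmere (overflow 17)
  27÷5 = 5 each, +1 to first 2
Round 3: Ashgrove=23 Briarlake=21 Elkhorn=16 Fernhollow=30 Ironridge=15 → close Fernhollow (overflow 19)
  30÷4 = 7 each, +1 to first 2
Round 4: Ashgrove=31 Briarlake=29 Elkhorn=23 Ironridge=22 → close Ashgrove (overflow 25)
  31÷3 = 10 each, +1 to first 1
Round 5: Briarlake=40 Elkhorn=33 Ironridge=32 → close Briarlake (overflow 35)
  40÷2 = 20 each, +1 to first 0
Round 6: Elkhorn=53 Ironridge=52 → close Elkhorn (overflow 47)
  53÷1 = 53 each, +1 to first 0

Closure order: Cedarfen, Dunmere, Fernhollow, Ashgrove, Briarlake, Elkhorn
Last habitat: Ironridge with 105 animals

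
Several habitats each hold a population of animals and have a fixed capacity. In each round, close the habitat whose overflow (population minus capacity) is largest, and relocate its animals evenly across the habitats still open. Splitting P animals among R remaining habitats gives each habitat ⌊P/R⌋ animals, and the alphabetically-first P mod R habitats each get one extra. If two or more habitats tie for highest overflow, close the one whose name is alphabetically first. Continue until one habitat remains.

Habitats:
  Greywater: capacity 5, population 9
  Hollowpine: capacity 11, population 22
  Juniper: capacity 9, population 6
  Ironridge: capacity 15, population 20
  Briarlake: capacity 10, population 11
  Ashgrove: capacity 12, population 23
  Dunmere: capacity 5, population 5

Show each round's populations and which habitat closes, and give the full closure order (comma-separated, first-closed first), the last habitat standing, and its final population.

Round 1: Ashgrove=23 Briarlake=11 Dunmere=5 Greywater=9 Hollowpine=22 Ironridge=20 Juniper=6 → close Ashgrove (overflow 11)
  23÷6 = 3 each, +1 to first 5
Round 2: Briarlake=15 Dunmere=9 Greywater=13 Hollowpine=26 Ironridge=24 Juniper=9 → close Hollowpine (overflow 15)
  26÷5 = 5 each, +1 to first 1
Round 3: Briarlake=21 Dunmere=14 Greywater=18 Ironridge=29 Juniper=14 → close Ironridge (overflow 14)
  29÷4 = 7 each, +1 to first 1
Round 4: Briarlake=29 Dunmere=21 Greywater=25 Juniper=21 → close Greywater (overflow 20)
  25÷3 = 8 each, +1 to first 1
Round 5: Briarlake=38 Dunmere=29 Juniper=29 → close Briarlake (overflow 28)
  38÷2 = 19 each, +1 to first 0
Round 6: Dunmere=48 Juniper=48 → close Dunmere (overflow 43)
  48÷1 = 48 each, +1 to first 0

Closure order: Ashgrove, Hollowpine, Ironridge, Greywater, Briarlake, Dunmere
Last habitat: Juniper with 96 animals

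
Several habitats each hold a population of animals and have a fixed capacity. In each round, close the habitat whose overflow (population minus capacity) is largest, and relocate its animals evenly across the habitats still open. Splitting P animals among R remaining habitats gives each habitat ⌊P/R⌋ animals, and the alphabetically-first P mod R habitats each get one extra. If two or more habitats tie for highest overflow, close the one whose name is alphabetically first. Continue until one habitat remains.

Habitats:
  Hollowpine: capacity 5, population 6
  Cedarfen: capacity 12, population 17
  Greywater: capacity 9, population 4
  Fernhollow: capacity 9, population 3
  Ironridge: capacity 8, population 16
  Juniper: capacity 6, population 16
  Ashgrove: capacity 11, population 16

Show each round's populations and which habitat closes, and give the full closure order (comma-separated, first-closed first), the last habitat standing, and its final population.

Round 1: Ashgrove=16 Cedarfen=17 Fernhollow=3 Greywater=4 Hollowpine=6 Ironridge=16 Juniper=16 → close Juniper (overflow 10)
  16÷6 = 2 each, +1 to first 4
Round 2: Ashgrove=19 Cedarfen=20 Fernhollow=6 Greywater=7 Hollowpine=8 Ironridge=18 → close Ironridge (overflow 10)
  18÷5 = 3 each, +1 to first 3
Round 3: Ashgrove=23 Cedarfen=24 Fernhollow=10 Greywater=10 Hollowpine=11 → close Ashgrove (overflow 12)
  23÷4 = 5 each, +1 to first 3
Round 4: Cedarfen=30 Fernhollow=16 Greywater=16 Hollowpine=16 → close Cedarfen (overflow 18)
  30÷3 = 10 each, +1 to first 0
Round 5: Fernhollow=26 Greywater=26 Hollowpine=26 → close Hollowpine (overflow 21)
  26÷2 = 13 each, +1 to first 0
Round 6: Fernhollow=39 Greywater=39 → close Fernhollow (overflow 30)
  39÷1 = 39 each, +1 to first 0

Closure order: Juniper, Ironridge, Ashgrove, Cedarfen, Hollowpine, Fernhollow
Last habitat: Greywater with 78 animals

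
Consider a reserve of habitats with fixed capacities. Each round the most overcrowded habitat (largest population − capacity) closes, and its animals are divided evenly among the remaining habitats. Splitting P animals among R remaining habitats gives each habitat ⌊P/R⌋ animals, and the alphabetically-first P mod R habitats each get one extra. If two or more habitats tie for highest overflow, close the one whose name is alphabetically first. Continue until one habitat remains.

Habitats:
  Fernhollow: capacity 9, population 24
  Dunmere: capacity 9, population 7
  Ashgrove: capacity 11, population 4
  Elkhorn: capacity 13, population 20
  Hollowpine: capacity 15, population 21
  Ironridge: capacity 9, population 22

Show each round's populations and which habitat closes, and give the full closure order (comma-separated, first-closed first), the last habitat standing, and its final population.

Round 1: Ashgrove=4 Dunmere=7 Elkhorn=20 Fernhollow=24 Hollowpine=21 Ironridge=22 → close Fernhollow (overflow 15)
  24÷5 = 4 each, +1 to first 4
Round 2: Ashgrove=9 Dunmere=12 Elkhorn=25 Hollowpine=26 Ironridge=26 → close Ironridge (overflow 17)
  26÷4 = 6 each, +1 to first 2
Round 3: Ashgrove=16 Dunmere=19 Elkhorn=31 Hollowpine=32 → close Elkhorn (overflow 18)
  31÷3 = 10 each, +1 to first 1
Round 4: Ashgrove=27 Dunmere=29 Hollowpine=42 → close Hollowpine (overflow 27)
  42÷2 = 21 each, +1 to first 0
Round 5: Ashgrove=48 Dunmere=50 → close Dunmere (overflow 41)
  50÷1 = 50 each, +1 to first 0

Closure order: Fernhollow, Ironridge, Elkhorn, Hollowpine, Dunmere
Last habitat: Ashgrove with 98 animals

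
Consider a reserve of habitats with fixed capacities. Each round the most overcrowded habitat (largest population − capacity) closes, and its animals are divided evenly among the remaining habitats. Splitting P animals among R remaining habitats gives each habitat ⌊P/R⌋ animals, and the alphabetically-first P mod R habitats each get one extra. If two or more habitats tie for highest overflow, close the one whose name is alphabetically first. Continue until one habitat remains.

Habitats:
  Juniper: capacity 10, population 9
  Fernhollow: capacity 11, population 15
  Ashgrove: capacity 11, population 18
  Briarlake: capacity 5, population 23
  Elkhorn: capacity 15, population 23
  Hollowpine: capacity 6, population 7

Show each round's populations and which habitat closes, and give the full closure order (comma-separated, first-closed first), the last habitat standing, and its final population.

Closure order: Briarlake, Elkhorn, Ashgrove, Fernhollow, Hollowpine
Last habitat: Juniper with 95 animals

Round 1: Ashgrove=18 Briarlake=23 Elkhorn=23 Fernhollow=15 Hollowpine=7 Juniper=9 → close Briarlake (overflow 18)
  23÷5 = 4 each, +1 to first 3
Round 2: Ashgrove=23 Elkhorn=28 Fernhollow=20 Hollowpine=11 Juniper=13 → close Elkhorn (overflow 13)
  28÷4 = 7 each, +1 to first 0
Round 3: Ashgrove=30 Fernhollow=27 Hollowpine=18 Juniper=20 → close Ashgrove (overflow 19)
  30÷3 = 10 each, +1 to first 0
Round 4: Fernhollow=37 Hollowpine=28 Juniper=30 → close Fernhollow (overflow 26)
  37÷2 = 18 each, +1 to first 1
Round 5: Hollowpine=47 Juniper=48 → close Hollowpine (overflow 41)
  47÷1 = 47 each, +1 to first 0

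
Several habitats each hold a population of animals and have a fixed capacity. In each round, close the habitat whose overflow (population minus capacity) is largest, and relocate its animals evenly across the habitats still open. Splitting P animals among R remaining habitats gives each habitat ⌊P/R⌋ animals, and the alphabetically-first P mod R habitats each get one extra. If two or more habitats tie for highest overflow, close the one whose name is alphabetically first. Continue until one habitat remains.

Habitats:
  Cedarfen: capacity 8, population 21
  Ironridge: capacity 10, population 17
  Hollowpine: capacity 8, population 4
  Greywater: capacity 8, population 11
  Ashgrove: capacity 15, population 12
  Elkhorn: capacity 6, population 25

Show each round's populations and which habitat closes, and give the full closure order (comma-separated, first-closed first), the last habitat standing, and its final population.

Round 1: Ashgrove=12 Cedarfen=21 Elkhorn=25 Greywater=11 Hollowpine=4 Ironridge=17 → close Elkhorn (overflow 19)
  25÷5 = 5 each, +1 to first 0
Round 2: Ashgrove=17 Cedarfen=26 Greywater=16 Hollowpine=9 Ironridge=22 → close Cedarfen (overflow 18)
  26÷4 = 6 each, +1 to first 2
Round 3: Ashgrove=24 Greywater=23 Hollowpine=15 Ironridge=28 → close Ironridge (overflow 18)
  28÷3 = 9 each, +1 to first 1
Round 4: Ashgrove=34 Greywater=32 Hollowpine=24 → close Greywater (overflow 24)
  32÷2 = 16 each, +1 to first 0
Round 5: Ashgrove=50 Hollowpine=40 → close Ashgrove (overflow 35)
  50÷1 = 50 each, +1 to first 0

Closure order: Elkhorn, Cedarfen, Ironridge, Greywater, Ashgrove
Last habitat: Hollowpine with 90 animals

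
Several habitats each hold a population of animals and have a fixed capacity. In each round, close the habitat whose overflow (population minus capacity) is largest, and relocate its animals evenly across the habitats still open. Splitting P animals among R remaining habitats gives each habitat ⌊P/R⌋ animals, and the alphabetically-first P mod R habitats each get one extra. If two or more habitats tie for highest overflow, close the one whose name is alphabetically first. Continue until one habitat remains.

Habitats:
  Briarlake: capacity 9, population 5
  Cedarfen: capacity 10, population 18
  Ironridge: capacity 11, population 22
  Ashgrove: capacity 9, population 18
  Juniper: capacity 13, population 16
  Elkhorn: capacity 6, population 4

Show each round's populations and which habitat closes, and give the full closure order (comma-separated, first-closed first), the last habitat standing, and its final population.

Round 1: Ashgrove=18 Briarlake=5 Cedarfen=18 Elkhorn=4 Ironridge=22 Juniper=16 → close Ironridge (overflow 11)
  22÷5 = 4 each, +1 to first 2
Round 2: Ashgrove=23 Briarlake=10 Cedarfen=22 Elkhorn=8 Juniper=20 → close Ashgrove (overflow 14)
  23÷4 = 5 each, +1 to first 3
Round 3: Briarlake=16 Cedarfen=28 Elkhorn=14 Juniper=25 → close Cedarfen (overflow 18)
  28÷3 = 9 each, +1 to first 1
Round 4: Briarlake=26 Elkhorn=23 Juniper=34 → close Juniper (overflow 21)
  34÷2 = 17 each, +1 to first 0
Round 5: Briarlake=43 Elkhorn=40 → close Briarlake (overflow 34)
  43÷1 = 43 each, +1 to first 0

Closure order: Ironridge, Ashgrove, Cedarfen, Juniper, Briarlake
Last habitat: Elkhorn with 83 animals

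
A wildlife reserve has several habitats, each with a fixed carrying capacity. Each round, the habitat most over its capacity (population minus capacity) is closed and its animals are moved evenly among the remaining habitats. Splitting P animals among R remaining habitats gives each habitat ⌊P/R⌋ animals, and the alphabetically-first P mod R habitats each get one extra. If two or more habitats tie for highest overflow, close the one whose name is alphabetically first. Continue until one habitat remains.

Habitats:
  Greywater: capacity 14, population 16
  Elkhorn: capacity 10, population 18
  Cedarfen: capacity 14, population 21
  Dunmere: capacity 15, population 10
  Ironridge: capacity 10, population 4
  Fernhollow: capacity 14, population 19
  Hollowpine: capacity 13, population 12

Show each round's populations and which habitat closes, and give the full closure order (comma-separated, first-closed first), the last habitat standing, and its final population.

Closure order: Elkhorn, Cedarfen, Fernhollow, Greywater, Hollowpine, Dunmere
Last habitat: Ironridge with 100 animals

Round 1: Cedarfen=21 Dunmere=10 Elkhorn=18 Fernhollow=19 Greywater=16 Hollowpine=12 Ironridge=4 → close Elkhorn (overflow 8)
  18÷6 = 3 each, +1 to first 0
Round 2: Cedarfen=24 Dunmere=13 Fernhollow=22 Greywater=19 Hollowpine=15 Ironridge=7 → close Cedarfen (overflow 10)
  24÷5 = 4 each, +1 to first 4
Round 3: Dunmere=18 Fernhollow=27 Greywater=24 Hollowpine=20 Ironridge=11 → close Fernhollow (overflow 13)
  27÷4 = 6 each, +1 to first 3
Round 4: Dunmere=25 Greywater=31 Hollowpine=27 Ironridge=17 → close Greywater (overflow 17)
  31÷3 = 10 each, +1 to first 1
Round 5: Dunmere=36 Hollowpine=37 Ironridge=27 → close Hollowpine (overflow 24)
  37÷2 = 18 each, +1 to first 1
Round 6: Dunmere=55 Ironridge=45 → close Dunmere (overflow 40)
  55÷1 = 55 each, +1 to first 0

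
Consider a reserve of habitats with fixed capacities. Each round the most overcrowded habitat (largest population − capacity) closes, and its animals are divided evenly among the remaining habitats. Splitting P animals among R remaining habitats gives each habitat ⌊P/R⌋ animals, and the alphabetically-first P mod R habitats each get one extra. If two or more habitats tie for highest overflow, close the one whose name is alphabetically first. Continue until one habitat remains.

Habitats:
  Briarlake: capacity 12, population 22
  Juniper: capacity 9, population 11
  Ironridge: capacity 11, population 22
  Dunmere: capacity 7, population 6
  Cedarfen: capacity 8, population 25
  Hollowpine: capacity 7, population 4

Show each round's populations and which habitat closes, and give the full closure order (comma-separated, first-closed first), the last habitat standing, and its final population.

Closure order: Cedarfen, Ironridge, Briarlake, Juniper, Dunmere
Last habitat: Hollowpine with 90 animals

Round 1: Briarlake=22 Cedarfen=25 Dunmere=6 Hollowpine=4 Ironridge=22 Juniper=11 → close Cedarfen (overflow 17)
  25÷5 = 5 each, +1 to first 0
Round 2: Briarlake=27 Dunmere=11 Hollowpine=9 Ironridge=27 Juniper=16 → close Ironridge (overflow 16)
  27÷4 = 6 each, +1 to first 3
Round 3: Briarlake=34 Dunmere=18 Hollowpine=16 Juniper=22 → close Briarlake (overflow 22)
  34÷3 = 11 each, +1 to first 1
Round 4: Dunmere=30 Hollowpine=27 Juniper=33 → close Juniper (overflow 24)
  33÷2 = 16 each, +1 to first 1
Round 5: Dunmere=47 Hollowpine=43 → close Dunmere (overflow 40)
  47÷1 = 47 each, +1 to first 0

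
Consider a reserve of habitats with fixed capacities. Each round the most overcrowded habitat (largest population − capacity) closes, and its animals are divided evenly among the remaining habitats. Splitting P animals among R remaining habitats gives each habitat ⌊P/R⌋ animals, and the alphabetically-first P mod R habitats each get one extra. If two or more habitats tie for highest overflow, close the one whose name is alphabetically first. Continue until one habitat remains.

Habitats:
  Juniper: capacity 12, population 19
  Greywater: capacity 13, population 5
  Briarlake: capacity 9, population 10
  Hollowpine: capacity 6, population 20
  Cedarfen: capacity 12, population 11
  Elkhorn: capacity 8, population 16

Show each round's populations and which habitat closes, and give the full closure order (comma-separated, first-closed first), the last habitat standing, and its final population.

Round 1: Briarlake=10 Cedarfen=11 Elkhorn=16 Greywater=5 Hollowpine=20 Juniper=19 → close Hollowpine (overflow 14)
  20÷5 = 4 each, +1 to first 0
Round 2: Briarlake=14 Cedarfen=15 Elkhorn=20 Greywater=9 Juniper=23 → close Elkhorn (overflow 12)
  20÷4 = 5 each, +1 to first 0
Round 3: Briarlake=19 Cedarfen=20 Greywater=14 Juniper=28 → close Juniper (overflow 16)
  28÷3 = 9 each, +1 to first 1
Round 4: Briarlake=29 Cedarfen=29 Greywater=23 → close Briarlake (overflow 20)
  29÷2 = 14 each, +1 to first 1
Round 5: Cedarfen=44 Greywater=37 → close Cedarfen (overflow 32)
  44÷1 = 44 each, +1 to first 0

Closure order: Hollowpine, Elkhorn, Juniper, Briarlake, Cedarfen
Last habitat: Greywater with 81 animals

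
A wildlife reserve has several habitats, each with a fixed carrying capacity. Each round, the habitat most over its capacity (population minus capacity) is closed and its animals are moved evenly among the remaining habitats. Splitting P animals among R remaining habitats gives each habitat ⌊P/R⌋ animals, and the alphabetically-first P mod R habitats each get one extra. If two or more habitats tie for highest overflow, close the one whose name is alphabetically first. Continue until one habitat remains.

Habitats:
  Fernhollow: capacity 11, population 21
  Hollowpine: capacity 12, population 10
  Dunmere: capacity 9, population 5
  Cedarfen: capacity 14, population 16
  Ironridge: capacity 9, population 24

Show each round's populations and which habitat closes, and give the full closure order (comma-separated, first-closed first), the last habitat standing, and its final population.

Closure order: Ironridge, Fernhollow, Cedarfen, Hollowpine
Last habitat: Dunmere with 76 animals

Round 1: Cedarfen=16 Dunmere=5 Fernhollow=21 Hollowpine=10 Ironridge=24 → close Ironridge (overflow 15)
  24÷4 = 6 each, +1 to first 0
Round 2: Cedarfen=22 Dunmere=11 Fernhollow=27 Hollowpine=16 → close Fernhollow (overflow 16)
  27÷3 = 9 each, +1 to first 0
Round 3: Cedarfen=31 Dunmere=20 Hollowpine=25 → close Cedarfen (overflow 17)
  31÷2 = 15 each, +1 to first 1
Round 4: Dunmere=36 Hollowpine=40 → close Hollowpine (overflow 28)
  40÷1 = 40 each, +1 to first 0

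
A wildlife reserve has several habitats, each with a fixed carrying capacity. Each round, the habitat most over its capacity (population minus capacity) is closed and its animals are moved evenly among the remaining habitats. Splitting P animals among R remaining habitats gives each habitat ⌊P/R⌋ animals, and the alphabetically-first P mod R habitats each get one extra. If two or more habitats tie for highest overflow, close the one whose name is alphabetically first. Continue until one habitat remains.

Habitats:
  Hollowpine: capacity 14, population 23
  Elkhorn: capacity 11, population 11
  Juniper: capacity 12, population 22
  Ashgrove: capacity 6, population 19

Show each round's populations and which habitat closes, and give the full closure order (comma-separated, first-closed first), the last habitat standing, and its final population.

Round 1: Ashgrove=19 Elkhorn=11 Hollowpine=23 Juniper=22 → close Ashgrove (overflow 13)
  19÷3 = 6 each, +1 to first 1
Round 2: Elkhorn=18 Hollowpine=29 Juniper=28 → close Juniper (overflow 16)
  28÷2 = 14 each, +1 to first 0
Round 3: Elkhorn=32 Hollowpine=43 → close Hollowpine (overflow 29)
  43÷1 = 43 each, +1 to first 0

Closure order: Ashgrove, Juniper, Hollowpine
Last habitat: Elkhorn with 75 animals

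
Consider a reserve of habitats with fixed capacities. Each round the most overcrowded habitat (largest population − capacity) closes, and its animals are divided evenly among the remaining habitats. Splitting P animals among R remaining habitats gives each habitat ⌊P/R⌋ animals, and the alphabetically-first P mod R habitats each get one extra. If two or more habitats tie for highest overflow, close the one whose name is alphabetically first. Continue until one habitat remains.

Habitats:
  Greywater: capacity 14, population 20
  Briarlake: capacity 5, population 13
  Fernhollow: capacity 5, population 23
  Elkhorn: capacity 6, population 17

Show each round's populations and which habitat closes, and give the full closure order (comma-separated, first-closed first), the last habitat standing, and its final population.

Closure order: Fernhollow, Elkhorn, Briarlake
Last habitat: Greywater with 73 animals

Round 1: Briarlake=13 Elkhorn=17 Fernhollow=23 Greywater=20 → close Fernhollow (overflow 18)
  23÷3 = 7 each, +1 to first 2
Round 2: Briarlake=21 Elkhorn=25 Greywater=27 → close Elkhorn (overflow 19)
  25÷2 = 12 each, +1 to first 1
Round 3: Briarlake=34 Greywater=39 → close Briarlake (overflow 29)
  34÷1 = 34 each, +1 to first 0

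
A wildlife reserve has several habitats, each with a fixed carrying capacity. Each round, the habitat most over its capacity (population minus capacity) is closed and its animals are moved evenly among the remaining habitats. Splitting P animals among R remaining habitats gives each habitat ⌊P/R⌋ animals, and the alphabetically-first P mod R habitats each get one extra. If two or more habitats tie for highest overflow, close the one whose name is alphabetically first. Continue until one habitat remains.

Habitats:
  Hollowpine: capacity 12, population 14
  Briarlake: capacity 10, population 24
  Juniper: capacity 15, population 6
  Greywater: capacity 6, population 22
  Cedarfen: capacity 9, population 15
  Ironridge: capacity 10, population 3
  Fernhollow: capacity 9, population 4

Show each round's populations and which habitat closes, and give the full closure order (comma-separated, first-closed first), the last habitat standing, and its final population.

Round 1: Briarlake=24 Cedarfen=15 Fernhollow=4 Greywater=22 Hollowpine=14 Ironridge=3 Juniper=6 → close Greywater (overflow 16)
  22÷6 = 3 each, +1 to first 4
Round 2: Briarlake=28 Cedarfen=19 Fernhollow=8 Hollowpine=18 Ironridge=6 Juniper=9 → close Briarlake (overflow 18)
  28÷5 = 5 each, +1 to first 3
Round 3: Cedarfen=25 Fernhollow=14 Hollowpine=24 Ironridge=11 Juniper=14 → close Cedarfen (overflow 16)
  25÷4 = 6 each, +1 to first 1
Round 4: Fernhollow=21 Hollowpine=30 Ironridge=17 Juniper=20 → close Hollowpine (overflow 18)
  30÷3 = 10 each, +1 to first 0
Round 5: Fernhollow=31 Ironridge=27 Juniper=30 → close Fernhollow (overflow 22)
  31÷2 = 15 each, +1 to first 1
Round 6: Ironridge=43 Juniper=45 → close Ironridge (overflow 33)
  43÷1 = 43 each, +1 to first 0

Closure order: Greywater, Briarlake, Cedarfen, Hollowpine, Fernhollow, Ironridge
Last habitat: Juniper with 88 animals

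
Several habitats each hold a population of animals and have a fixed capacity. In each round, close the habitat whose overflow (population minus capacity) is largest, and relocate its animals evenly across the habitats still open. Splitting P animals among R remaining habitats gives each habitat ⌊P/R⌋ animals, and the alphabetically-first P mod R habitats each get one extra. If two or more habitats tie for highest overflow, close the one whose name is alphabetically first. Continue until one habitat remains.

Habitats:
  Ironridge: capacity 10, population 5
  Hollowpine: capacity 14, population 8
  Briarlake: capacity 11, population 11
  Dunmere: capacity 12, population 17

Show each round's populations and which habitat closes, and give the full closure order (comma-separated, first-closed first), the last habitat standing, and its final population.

Closure order: Dunmere, Briarlake, Hollowpine
Last habitat: Ironridge with 41 animals

Round 1: Briarlake=11 Dunmere=17 Hollowpine=8 Ironridge=5 → close Dunmere (overflow 5)
  17÷3 = 5 each, +1 to first 2
Round 2: Briarlake=17 Hollowpine=14 Ironridge=10 → close Briarlake (overflow 6)
  17÷2 = 8 each, +1 to first 1
Round 3: Hollowpine=23 Ironridge=18 → close Hollowpine (overflow 9)
  23÷1 = 23 each, +1 to first 0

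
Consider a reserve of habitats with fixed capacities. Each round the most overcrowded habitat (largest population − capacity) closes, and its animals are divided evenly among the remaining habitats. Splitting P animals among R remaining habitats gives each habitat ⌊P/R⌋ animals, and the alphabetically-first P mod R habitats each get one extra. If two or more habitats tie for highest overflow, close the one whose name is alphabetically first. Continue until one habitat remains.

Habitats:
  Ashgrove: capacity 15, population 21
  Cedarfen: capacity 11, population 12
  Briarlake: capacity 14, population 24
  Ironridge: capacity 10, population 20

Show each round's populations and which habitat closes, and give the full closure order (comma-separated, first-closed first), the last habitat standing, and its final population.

Closure order: Briarlake, Ironridge, Ashgrove
Last habitat: Cedarfen with 77 animals

Round 1: Ashgrove=21 Briarlake=24 Cedarfen=12 Ironridge=20 → close Briarlake (overflow 10)
  24÷3 = 8 each, +1 to first 0
Round 2: Ashgrove=29 Cedarfen=20 Ironridge=28 → close Ironridge (overflow 18)
  28÷2 = 14 each, +1 to first 0
Round 3: Ashgrove=43 Cedarfen=34 → close Ashgrove (overflow 28)
  43÷1 = 43 each, +1 to first 0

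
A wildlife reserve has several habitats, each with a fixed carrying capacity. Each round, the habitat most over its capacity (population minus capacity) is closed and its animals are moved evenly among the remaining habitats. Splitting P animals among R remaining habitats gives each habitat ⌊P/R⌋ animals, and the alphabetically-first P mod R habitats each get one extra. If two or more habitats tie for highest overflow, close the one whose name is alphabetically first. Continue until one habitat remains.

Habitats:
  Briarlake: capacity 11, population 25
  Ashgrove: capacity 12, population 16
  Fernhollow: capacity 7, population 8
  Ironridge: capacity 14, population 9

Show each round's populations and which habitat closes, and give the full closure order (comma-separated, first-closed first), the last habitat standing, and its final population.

Round 1: Ashgrove=16 Briarlake=25 Fernhollow=8 Ironridge=9 → close Briarlake (overflow 14)
  25÷3 = 8 each, +1 to first 1
Round 2: Ashgrove=25 Fernhollow=16 Ironridge=17 → close Ashgrove (overflow 13)
  25÷2 = 12 each, +1 to first 1
Round 3: Fernhollow=29 Ironridge=29 → close Fernhollow (overflow 22)
  29÷1 = 29 each, +1 to first 0

Closure order: Briarlake, Ashgrove, Fernhollow
Last habitat: Ironridge with 58 animals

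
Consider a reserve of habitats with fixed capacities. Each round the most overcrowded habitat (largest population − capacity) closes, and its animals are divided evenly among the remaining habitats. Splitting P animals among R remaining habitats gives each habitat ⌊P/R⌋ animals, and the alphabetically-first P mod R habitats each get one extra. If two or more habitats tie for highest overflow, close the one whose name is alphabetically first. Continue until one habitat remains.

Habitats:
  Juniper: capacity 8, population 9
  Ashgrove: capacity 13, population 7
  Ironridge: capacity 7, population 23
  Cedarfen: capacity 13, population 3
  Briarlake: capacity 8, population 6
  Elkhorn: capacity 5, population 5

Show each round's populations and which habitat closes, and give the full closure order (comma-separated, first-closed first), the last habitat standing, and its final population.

Round 1: Ashgrove=7 Briarlake=6 Cedarfen=3 Elkhorn=5 Ironridge=23 Juniper=9 → close Ironridge (overflow 16)
  23÷5 = 4 each, +1 to first 3
Round 2: Ashgrove=12 Briarlake=11 Cedarfen=8 Elkhorn=9 Juniper=13 → close Juniper (overflow 5)
  13÷4 = 3 each, +1 to first 1
Round 3: Ashgrove=16 Briarlake=14 Cedarfen=11 Elkhorn=12 → close Elkhorn (overflow 7)
  12÷3 = 4 each, +1 to first 0
Round 4: Ashgrove=20 Briarlake=18 Cedarfen=15 → close Briarlake (overflow 10)
  18÷2 = 9 each, +1 to first 0
Round 5: Ashgrove=29 Cedarfen=24 → close Ashgrove (overflow 16)
  29÷1 = 29 each, +1 to first 0

Closure order: Ironridge, Juniper, Elkhorn, Briarlake, Ashgrove
Last habitat: Cedarfen with 53 animals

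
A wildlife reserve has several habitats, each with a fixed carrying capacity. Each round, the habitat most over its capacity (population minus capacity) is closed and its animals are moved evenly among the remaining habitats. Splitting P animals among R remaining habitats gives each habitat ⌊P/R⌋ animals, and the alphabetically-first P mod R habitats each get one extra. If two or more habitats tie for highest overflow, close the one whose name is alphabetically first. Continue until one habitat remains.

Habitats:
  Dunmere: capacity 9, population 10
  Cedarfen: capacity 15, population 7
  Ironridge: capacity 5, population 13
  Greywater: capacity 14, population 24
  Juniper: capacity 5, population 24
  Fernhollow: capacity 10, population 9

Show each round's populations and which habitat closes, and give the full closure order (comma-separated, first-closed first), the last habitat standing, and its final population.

Closure order: Juniper, Greywater, Ironridge, Dunmere, Fernhollow
Last habitat: Cedarfen with 87 animals

Round 1: Cedarfen=7 Dunmere=10 Fernhollow=9 Greywater=24 Ironridge=13 Juniper=24 → close Juniper (overflow 19)
  24÷5 = 4 each, +1 to first 4
Round 2: Cedarfen=12 Dunmere=15 Fernhollow=14 Greywater=29 Ironridge=17 → close Greywater (overflow 15)
  29÷4 = 7 each, +1 to first 1
Round 3: Cedarfen=20 Dunmere=22 Fernhollow=21 Ironridge=24 → close Ironridge (overflow 19)
  24÷3 = 8 each, +1 to first 0
Round 4: Cedarfen=28 Dunmere=30 Fernhollow=29 → close Dunmere (overflow 21)
  30÷2 = 15 each, +1 to first 0
Round 5: Cedarfen=43 Fernhollow=44 → close Fernhollow (overflow 34)
  44÷1 = 44 each, +1 to first 0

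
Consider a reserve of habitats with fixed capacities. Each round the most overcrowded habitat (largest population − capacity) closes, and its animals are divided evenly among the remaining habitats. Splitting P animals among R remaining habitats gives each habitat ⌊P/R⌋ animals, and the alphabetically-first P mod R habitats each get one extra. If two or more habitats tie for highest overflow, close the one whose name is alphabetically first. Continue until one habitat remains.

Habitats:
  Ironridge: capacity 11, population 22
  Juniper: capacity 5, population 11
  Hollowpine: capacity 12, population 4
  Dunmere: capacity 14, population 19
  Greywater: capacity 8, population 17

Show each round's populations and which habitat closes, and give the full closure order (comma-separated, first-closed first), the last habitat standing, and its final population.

Closure order: Ironridge, Greywater, Dunmere, Juniper
Last habitat: Hollowpine with 73 animals

Round 1: Dunmere=19 Greywater=17 Hollowpine=4 Ironridge=22 Juniper=11 → close Ironridge (overflow 11)
  22÷4 = 5 each, +1 to first 2
Round 2: Dunmere=25 Greywater=23 Hollowpine=9 Juniper=16 → close Greywater (overflow 15)
  23÷3 = 7 each, +1 to first 2
Round 3: Dunmere=33 Hollowpine=17 Juniper=23 → close Dunmere (overflow 19)
  33÷2 = 16 each, +1 to first 1
Round 4: Hollowpine=34 Juniper=39 → close Juniper (overflow 34)
  39÷1 = 39 each, +1 to first 0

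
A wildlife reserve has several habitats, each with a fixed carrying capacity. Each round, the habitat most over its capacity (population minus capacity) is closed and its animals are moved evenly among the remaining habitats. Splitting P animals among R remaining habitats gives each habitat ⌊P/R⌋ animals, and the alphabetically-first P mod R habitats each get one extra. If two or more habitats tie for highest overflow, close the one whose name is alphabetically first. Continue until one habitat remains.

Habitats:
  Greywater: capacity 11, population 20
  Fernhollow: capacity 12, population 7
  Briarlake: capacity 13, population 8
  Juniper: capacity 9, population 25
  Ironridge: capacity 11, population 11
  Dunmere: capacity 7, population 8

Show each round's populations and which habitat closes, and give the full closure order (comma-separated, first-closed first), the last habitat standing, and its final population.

Closure order: Juniper, Greywater, Dunmere, Ironridge, Briarlake
Last habitat: Fernhollow with 79 animals

Round 1: Briarlake=8 Dunmere=8 Fernhollow=7 Greywater=20 Ironridge=11 Juniper=25 → close Juniper (overflow 16)
  25÷5 = 5 each, +1 to first 0
Round 2: Briarlake=13 Dunmere=13 Fernhollow=12 Greywater=25 Ironridge=16 → close Greywater (overflow 14)
  25÷4 = 6 each, +1 to first 1
Round 3: Briarlake=20 Dunmere=19 Fernhollow=18 Ironridge=22 → close Dunmere (overflow 12)
  19÷3 = 6 each, +1 to first 1
Round 4: Briarlake=27 Fernhollow=24 Ironridge=28 → close Ironridge (overflow 17)
  28÷2 = 14 each, +1 to first 0
Round 5: Briarlake=41 Fernhollow=38 → close Briarlake (overflow 28)
  41÷1 = 41 each, +1 to first 0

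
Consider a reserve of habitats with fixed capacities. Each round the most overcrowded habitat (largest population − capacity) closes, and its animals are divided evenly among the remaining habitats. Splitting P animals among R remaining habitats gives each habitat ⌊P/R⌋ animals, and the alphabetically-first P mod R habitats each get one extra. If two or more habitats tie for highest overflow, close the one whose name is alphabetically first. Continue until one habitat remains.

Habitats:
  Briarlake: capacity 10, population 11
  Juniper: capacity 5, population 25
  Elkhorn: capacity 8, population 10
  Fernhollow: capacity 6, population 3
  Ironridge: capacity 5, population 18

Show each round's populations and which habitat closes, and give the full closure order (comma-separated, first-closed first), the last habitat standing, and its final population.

Closure order: Juniper, Ironridge, Briarlake, Elkhorn
Last habitat: Fernhollow with 67 animals

Round 1: Briarlake=11 Elkhorn=10 Fernhollow=3 Ironridge=18 Juniper=25 → close Juniper (overflow 20)
  25÷4 = 6 each, +1 to first 1
Round 2: Briarlake=18 Elkhorn=16 Fernhollow=9 Ironridge=24 → close Ironridge (overflow 19)
  24÷3 = 8 each, +1 to first 0
Round 3: Briarlake=26 Elkhorn=24 Fernhollow=17 → close Briarlake (overflow 16)
  26÷2 = 13 each, +1 to first 0
Round 4: Elkhorn=37 Fernhollow=30 → close Elkhorn (overflow 29)
  37÷1 = 37 each, +1 to first 0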